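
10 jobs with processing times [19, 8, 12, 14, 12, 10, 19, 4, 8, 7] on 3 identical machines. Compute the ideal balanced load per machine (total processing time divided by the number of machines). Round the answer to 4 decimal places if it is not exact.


Total processing time = 19 + 8 + 12 + 14 + 12 + 10 + 19 + 4 + 8 + 7 = 113
Number of machines = 3
Ideal balanced load = 113 / 3 = 37.6667

37.6667


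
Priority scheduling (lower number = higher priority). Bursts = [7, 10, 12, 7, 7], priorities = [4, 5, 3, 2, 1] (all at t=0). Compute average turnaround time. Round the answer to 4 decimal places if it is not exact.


Sort by priority (ascending = highest first):
Order: [(1, 7), (2, 7), (3, 12), (4, 7), (5, 10)]
Completion times:
  Priority 1, burst=7, C=7
  Priority 2, burst=7, C=14
  Priority 3, burst=12, C=26
  Priority 4, burst=7, C=33
  Priority 5, burst=10, C=43
Average turnaround = 123/5 = 24.6

24.6


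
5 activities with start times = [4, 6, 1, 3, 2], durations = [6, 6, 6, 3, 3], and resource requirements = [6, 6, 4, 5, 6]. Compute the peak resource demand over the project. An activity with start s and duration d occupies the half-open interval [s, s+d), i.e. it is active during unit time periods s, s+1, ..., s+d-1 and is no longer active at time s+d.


Each activity i is active on [start_i, start_i + duration_i).
Compute total resource usage per time slot:
  t=0: active resources = [], total = 0
  t=1: active resources = [4], total = 4
  t=2: active resources = [4, 6], total = 10
  t=3: active resources = [4, 5, 6], total = 15
  t=4: active resources = [6, 4, 5, 6], total = 21
  t=5: active resources = [6, 4, 5], total = 15
  t=6: active resources = [6, 6, 4], total = 16
  t=7: active resources = [6, 6], total = 12
  t=8: active resources = [6, 6], total = 12
  t=9: active resources = [6, 6], total = 12
  t=10: active resources = [6], total = 6
  t=11: active resources = [6], total = 6
Peak resource demand = 21

21


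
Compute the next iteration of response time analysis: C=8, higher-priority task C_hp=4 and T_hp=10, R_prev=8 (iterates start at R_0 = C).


R_next = C + ceil(R_prev / T_hp) * C_hp
ceil(8 / 10) = ceil(0.8) = 1
Interference = 1 * 4 = 4
R_next = 8 + 4 = 12

12


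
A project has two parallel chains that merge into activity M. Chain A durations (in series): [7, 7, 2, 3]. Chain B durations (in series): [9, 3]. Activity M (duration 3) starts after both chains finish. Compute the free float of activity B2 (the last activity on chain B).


ES(B2) = sum of predecessors on chain B = 9
EF(B2) = ES + duration = 9 + 3 = 12
Successor of B2 is M. ES(M) = max(sum(A), sum(B)) = max(19, 12) = 19
Free float = ES(successor) - EF(current) = 19 - 12 = 7

7


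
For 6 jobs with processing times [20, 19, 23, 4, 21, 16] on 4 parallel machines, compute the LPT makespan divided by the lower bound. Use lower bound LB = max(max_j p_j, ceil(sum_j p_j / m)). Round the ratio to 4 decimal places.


LPT order: [23, 21, 20, 19, 16, 4]
Machine loads after assignment: [23, 21, 24, 35]
LPT makespan = 35
Lower bound = max(max_job, ceil(total/4)) = max(23, 26) = 26
Ratio = 35 / 26 = 1.3462

1.3462


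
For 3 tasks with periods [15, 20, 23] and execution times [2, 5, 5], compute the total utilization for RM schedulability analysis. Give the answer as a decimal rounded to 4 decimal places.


Compute individual utilizations (exact fractions):
  Task 1: C/T = 2/15 (approx. 0.1333)
  Task 2: C/T = 5/20 = 1/4 (approx. 0.25)
  Task 3: C/T = 5/23 (approx. 0.2174)
Total utilization U = 2/15 + 1/4 + 5/23 = 829/1380
Rounded to 4 decimal places: U = 0.6007
RM (Liu & Layland) bound for 3 tasks = 0.779763; compare with U = 829/1380 (approx. 0.600725)
U <= bound, so schedulable by RM sufficient condition.

0.6007


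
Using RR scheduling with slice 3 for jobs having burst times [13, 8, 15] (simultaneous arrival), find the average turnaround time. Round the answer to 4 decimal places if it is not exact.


Time quantum = 3
Execution trace:
  J1 runs 3 units, time = 3
  J2 runs 3 units, time = 6
  J3 runs 3 units, time = 9
  J1 runs 3 units, time = 12
  J2 runs 3 units, time = 15
  J3 runs 3 units, time = 18
  J1 runs 3 units, time = 21
  J2 runs 2 units, time = 23
  J3 runs 3 units, time = 26
  J1 runs 3 units, time = 29
  J3 runs 3 units, time = 32
  J1 runs 1 units, time = 33
  J3 runs 3 units, time = 36
Finish times: [33, 23, 36]
Average turnaround = 92/3 = 30.6667

30.6667


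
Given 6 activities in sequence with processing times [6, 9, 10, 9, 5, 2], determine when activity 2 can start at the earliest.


Activity 2 starts after activities 1 through 1 complete.
Predecessor durations: [6]
ES = 6 = 6

6


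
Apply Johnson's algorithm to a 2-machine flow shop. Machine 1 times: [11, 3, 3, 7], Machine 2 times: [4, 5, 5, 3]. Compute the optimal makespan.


Apply Johnson's rule:
  Group 1 (a <= b): [(2, 3, 5), (3, 3, 5)]
  Group 2 (a > b): [(1, 11, 4), (4, 7, 3)]
Optimal job order: [2, 3, 1, 4]
Schedule:
  Job 2: M1 done at 3, M2 done at 8
  Job 3: M1 done at 6, M2 done at 13
  Job 1: M1 done at 17, M2 done at 21
  Job 4: M1 done at 24, M2 done at 27
Makespan = 27

27


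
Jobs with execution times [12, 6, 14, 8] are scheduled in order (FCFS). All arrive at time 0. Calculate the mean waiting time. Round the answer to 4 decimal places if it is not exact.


FCFS order (as given): [12, 6, 14, 8]
Waiting times:
  Job 1: wait = 0
  Job 2: wait = 12
  Job 3: wait = 18
  Job 4: wait = 32
Sum of waiting times = 62
Average waiting time = 62/4 = 15.5

15.5


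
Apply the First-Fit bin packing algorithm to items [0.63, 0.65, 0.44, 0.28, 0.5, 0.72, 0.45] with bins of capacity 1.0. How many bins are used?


Place items sequentially using First-Fit:
  Item 0.63 -> new Bin 1
  Item 0.65 -> new Bin 2
  Item 0.44 -> new Bin 3
  Item 0.28 -> Bin 1 (now 0.91)
  Item 0.5 -> Bin 3 (now 0.94)
  Item 0.72 -> new Bin 4
  Item 0.45 -> new Bin 5
Total bins used = 5

5


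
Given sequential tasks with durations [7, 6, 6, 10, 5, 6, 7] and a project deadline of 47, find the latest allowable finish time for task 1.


LF(activity 1) = deadline - sum of successor durations
Successors: activities 2 through 7 with durations [6, 6, 10, 5, 6, 7]
Sum of successor durations = 40
LF = 47 - 40 = 7

7


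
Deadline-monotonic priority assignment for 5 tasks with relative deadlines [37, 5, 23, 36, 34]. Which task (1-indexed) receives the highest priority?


Sort tasks by relative deadline (ascending):
  Task 2: deadline = 5
  Task 3: deadline = 23
  Task 5: deadline = 34
  Task 4: deadline = 36
  Task 1: deadline = 37
Priority order (highest first): [2, 3, 5, 4, 1]
Highest priority task = 2

2


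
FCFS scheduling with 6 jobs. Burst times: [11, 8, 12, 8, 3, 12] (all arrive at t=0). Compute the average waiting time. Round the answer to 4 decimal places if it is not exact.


FCFS order (as given): [11, 8, 12, 8, 3, 12]
Waiting times:
  Job 1: wait = 0
  Job 2: wait = 11
  Job 3: wait = 19
  Job 4: wait = 31
  Job 5: wait = 39
  Job 6: wait = 42
Sum of waiting times = 142
Average waiting time = 142/6 = 23.6667

23.6667


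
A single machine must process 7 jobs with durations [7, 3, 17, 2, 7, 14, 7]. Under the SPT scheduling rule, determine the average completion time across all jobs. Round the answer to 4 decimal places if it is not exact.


Sort jobs by processing time (SPT order): [2, 3, 7, 7, 7, 14, 17]
Compute completion times sequentially:
  Job 1: processing = 2, completes at 2
  Job 2: processing = 3, completes at 5
  Job 3: processing = 7, completes at 12
  Job 4: processing = 7, completes at 19
  Job 5: processing = 7, completes at 26
  Job 6: processing = 14, completes at 40
  Job 7: processing = 17, completes at 57
Sum of completion times = 161
Average completion time = 161/7 = 23.0

23.0


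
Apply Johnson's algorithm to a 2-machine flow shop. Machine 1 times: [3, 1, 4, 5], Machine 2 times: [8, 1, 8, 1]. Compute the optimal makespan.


Apply Johnson's rule:
  Group 1 (a <= b): [(2, 1, 1), (1, 3, 8), (3, 4, 8)]
  Group 2 (a > b): [(4, 5, 1)]
Optimal job order: [2, 1, 3, 4]
Schedule:
  Job 2: M1 done at 1, M2 done at 2
  Job 1: M1 done at 4, M2 done at 12
  Job 3: M1 done at 8, M2 done at 20
  Job 4: M1 done at 13, M2 done at 21
Makespan = 21

21


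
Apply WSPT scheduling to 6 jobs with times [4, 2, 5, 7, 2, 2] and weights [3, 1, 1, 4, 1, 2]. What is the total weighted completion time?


Compute p/w ratios and sort ascending (WSPT): [(2, 2), (4, 3), (7, 4), (2, 1), (2, 1), (5, 1)]
Compute weighted completion times:
  Job (p=2,w=2): C=2, w*C=2*2=4
  Job (p=4,w=3): C=6, w*C=3*6=18
  Job (p=7,w=4): C=13, w*C=4*13=52
  Job (p=2,w=1): C=15, w*C=1*15=15
  Job (p=2,w=1): C=17, w*C=1*17=17
  Job (p=5,w=1): C=22, w*C=1*22=22
Total weighted completion time = 128

128


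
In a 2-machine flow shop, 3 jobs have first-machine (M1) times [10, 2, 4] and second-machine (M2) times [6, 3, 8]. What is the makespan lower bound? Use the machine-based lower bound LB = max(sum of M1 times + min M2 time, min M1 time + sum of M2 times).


LB1 = sum(M1 times) + min(M2 times) = 16 + 3 = 19
LB2 = min(M1 times) + sum(M2 times) = 2 + 17 = 19
Lower bound = max(LB1, LB2) = max(19, 19) = 19

19


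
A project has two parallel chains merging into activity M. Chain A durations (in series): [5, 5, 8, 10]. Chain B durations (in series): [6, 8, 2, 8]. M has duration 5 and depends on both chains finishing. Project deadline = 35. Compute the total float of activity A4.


Forward pass: ES(A4) = sum of predecessors on chain A = 18
EF = ES + duration = 18 + 10 = 28
Backward pass: LF(M) = deadline = 35; LS(M) = 35 - 5 = 30
LF(A4) = LS(M) - sum(successors on chain A) = 30 - 0 = 30
LS = LF - duration = 30 - 10 = 20
Total float = LS - ES = 20 - 18 = 2

2


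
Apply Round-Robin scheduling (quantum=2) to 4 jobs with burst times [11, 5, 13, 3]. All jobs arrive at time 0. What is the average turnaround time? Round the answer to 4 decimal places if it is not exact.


Time quantum = 2
Execution trace:
  J1 runs 2 units, time = 2
  J2 runs 2 units, time = 4
  J3 runs 2 units, time = 6
  J4 runs 2 units, time = 8
  J1 runs 2 units, time = 10
  J2 runs 2 units, time = 12
  J3 runs 2 units, time = 14
  J4 runs 1 units, time = 15
  J1 runs 2 units, time = 17
  J2 runs 1 units, time = 18
  J3 runs 2 units, time = 20
  J1 runs 2 units, time = 22
  J3 runs 2 units, time = 24
  J1 runs 2 units, time = 26
  J3 runs 2 units, time = 28
  J1 runs 1 units, time = 29
  J3 runs 2 units, time = 31
  J3 runs 1 units, time = 32
Finish times: [29, 18, 32, 15]
Average turnaround = 94/4 = 23.5

23.5


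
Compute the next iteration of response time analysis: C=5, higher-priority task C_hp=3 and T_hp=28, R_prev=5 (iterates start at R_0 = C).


R_next = C + ceil(R_prev / T_hp) * C_hp
ceil(5 / 28) = ceil(0.1786) = 1
Interference = 1 * 3 = 3
R_next = 5 + 3 = 8

8


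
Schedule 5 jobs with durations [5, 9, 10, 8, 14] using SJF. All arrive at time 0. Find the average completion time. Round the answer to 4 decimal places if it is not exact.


SJF order (ascending): [5, 8, 9, 10, 14]
Completion times:
  Job 1: burst=5, C=5
  Job 2: burst=8, C=13
  Job 3: burst=9, C=22
  Job 4: burst=10, C=32
  Job 5: burst=14, C=46
Average completion = 118/5 = 23.6

23.6


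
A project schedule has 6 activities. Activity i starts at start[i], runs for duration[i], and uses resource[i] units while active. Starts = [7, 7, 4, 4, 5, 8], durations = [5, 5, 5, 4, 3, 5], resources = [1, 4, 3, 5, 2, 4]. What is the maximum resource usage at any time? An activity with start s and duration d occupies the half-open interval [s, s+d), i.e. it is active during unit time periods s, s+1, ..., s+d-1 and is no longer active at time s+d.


Each activity i is active on [start_i, start_i + duration_i).
Compute total resource usage per time slot:
  t=0: active resources = [], total = 0
  t=1: active resources = [], total = 0
  t=2: active resources = [], total = 0
  t=3: active resources = [], total = 0
  t=4: active resources = [3, 5], total = 8
  t=5: active resources = [3, 5, 2], total = 10
  t=6: active resources = [3, 5, 2], total = 10
  t=7: active resources = [1, 4, 3, 5, 2], total = 15
  t=8: active resources = [1, 4, 3, 4], total = 12
  t=9: active resources = [1, 4, 4], total = 9
  t=10: active resources = [1, 4, 4], total = 9
  t=11: active resources = [1, 4, 4], total = 9
  t=12: active resources = [4], total = 4
Peak resource demand = 15

15


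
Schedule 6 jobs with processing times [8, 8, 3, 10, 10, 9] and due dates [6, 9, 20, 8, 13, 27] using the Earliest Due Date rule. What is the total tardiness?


Sort by due date (EDD order): [(8, 6), (10, 8), (8, 9), (10, 13), (3, 20), (9, 27)]
Compute completion times and tardiness:
  Job 1: p=8, d=6, C=8, tardiness=max(0,8-6)=2
  Job 2: p=10, d=8, C=18, tardiness=max(0,18-8)=10
  Job 3: p=8, d=9, C=26, tardiness=max(0,26-9)=17
  Job 4: p=10, d=13, C=36, tardiness=max(0,36-13)=23
  Job 5: p=3, d=20, C=39, tardiness=max(0,39-20)=19
  Job 6: p=9, d=27, C=48, tardiness=max(0,48-27)=21
Total tardiness = 92

92


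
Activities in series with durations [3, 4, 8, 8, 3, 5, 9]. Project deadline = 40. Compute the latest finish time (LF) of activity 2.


LF(activity 2) = deadline - sum of successor durations
Successors: activities 3 through 7 with durations [8, 8, 3, 5, 9]
Sum of successor durations = 33
LF = 40 - 33 = 7

7


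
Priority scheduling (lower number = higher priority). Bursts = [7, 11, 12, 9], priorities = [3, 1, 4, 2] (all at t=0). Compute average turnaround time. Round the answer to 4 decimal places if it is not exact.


Sort by priority (ascending = highest first):
Order: [(1, 11), (2, 9), (3, 7), (4, 12)]
Completion times:
  Priority 1, burst=11, C=11
  Priority 2, burst=9, C=20
  Priority 3, burst=7, C=27
  Priority 4, burst=12, C=39
Average turnaround = 97/4 = 24.25

24.25


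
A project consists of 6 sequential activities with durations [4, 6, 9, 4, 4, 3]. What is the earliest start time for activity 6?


Activity 6 starts after activities 1 through 5 complete.
Predecessor durations: [4, 6, 9, 4, 4]
ES = 4 + 6 + 9 + 4 + 4 = 27

27


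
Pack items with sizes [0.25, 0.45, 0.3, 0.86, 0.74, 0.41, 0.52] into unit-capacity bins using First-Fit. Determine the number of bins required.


Place items sequentially using First-Fit:
  Item 0.25 -> new Bin 1
  Item 0.45 -> Bin 1 (now 0.7)
  Item 0.3 -> Bin 1 (now 1.0)
  Item 0.86 -> new Bin 2
  Item 0.74 -> new Bin 3
  Item 0.41 -> new Bin 4
  Item 0.52 -> Bin 4 (now 0.93)
Total bins used = 4

4


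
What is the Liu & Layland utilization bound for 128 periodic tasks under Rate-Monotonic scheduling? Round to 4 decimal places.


Compute 2^(1/128) = 1.0054299011
Subtract 1: 1.0054299011 - 1 = 0.0054299011
Multiply by n: 128 * 0.0054299011 = 0.6950273408
Round to 4 dp: 0.6950

0.6950


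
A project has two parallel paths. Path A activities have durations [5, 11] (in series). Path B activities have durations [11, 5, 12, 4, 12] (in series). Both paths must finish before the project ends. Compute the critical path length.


Path A total = 5 + 11 = 16
Path B total = 11 + 5 + 12 + 4 + 12 = 44
Critical path = longest path = max(16, 44) = 44

44


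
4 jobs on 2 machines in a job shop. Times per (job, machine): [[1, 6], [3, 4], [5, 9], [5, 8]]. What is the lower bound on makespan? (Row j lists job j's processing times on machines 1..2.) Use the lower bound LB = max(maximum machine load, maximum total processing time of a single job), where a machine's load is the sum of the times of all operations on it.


Machine loads:
  Machine 1: 1 + 3 + 5 + 5 = 14
  Machine 2: 6 + 4 + 9 + 8 = 27
Max machine load = 27
Job totals:
  Job 1: 7
  Job 2: 7
  Job 3: 14
  Job 4: 13
Max job total = 14
Lower bound = max(27, 14) = 27

27


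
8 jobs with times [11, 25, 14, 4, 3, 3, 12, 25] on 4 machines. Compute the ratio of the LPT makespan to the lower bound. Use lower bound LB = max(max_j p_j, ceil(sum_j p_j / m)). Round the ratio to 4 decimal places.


LPT order: [25, 25, 14, 12, 11, 4, 3, 3]
Machine loads after assignment: [25, 25, 24, 23]
LPT makespan = 25
Lower bound = max(max_job, ceil(total/4)) = max(25, 25) = 25
Ratio = 25 / 25 = 1.0

1.0


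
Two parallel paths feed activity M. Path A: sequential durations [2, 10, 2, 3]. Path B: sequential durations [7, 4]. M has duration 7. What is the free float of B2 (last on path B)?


ES(B2) = sum of predecessors on chain B = 7
EF(B2) = ES + duration = 7 + 4 = 11
Successor of B2 is M. ES(M) = max(sum(A), sum(B)) = max(17, 11) = 17
Free float = ES(successor) - EF(current) = 17 - 11 = 6

6


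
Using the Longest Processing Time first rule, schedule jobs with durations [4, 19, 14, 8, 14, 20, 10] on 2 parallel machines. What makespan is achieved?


Sort jobs in decreasing order (LPT): [20, 19, 14, 14, 10, 8, 4]
Assign each job to the least loaded machine:
  Machine 1: jobs [20, 14, 8, 4], load = 46
  Machine 2: jobs [19, 14, 10], load = 43
Makespan = max load = 46

46


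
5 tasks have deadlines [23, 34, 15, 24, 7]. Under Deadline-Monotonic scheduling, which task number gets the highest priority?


Sort tasks by relative deadline (ascending):
  Task 5: deadline = 7
  Task 3: deadline = 15
  Task 1: deadline = 23
  Task 4: deadline = 24
  Task 2: deadline = 34
Priority order (highest first): [5, 3, 1, 4, 2]
Highest priority task = 5

5


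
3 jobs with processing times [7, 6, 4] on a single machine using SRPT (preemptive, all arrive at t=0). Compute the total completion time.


Since all jobs arrive at t=0, SRPT equals SPT ordering.
SPT order: [4, 6, 7]
Completion times:
  Job 1: p=4, C=4
  Job 2: p=6, C=10
  Job 3: p=7, C=17
Total completion time = 4 + 10 + 17 = 31

31


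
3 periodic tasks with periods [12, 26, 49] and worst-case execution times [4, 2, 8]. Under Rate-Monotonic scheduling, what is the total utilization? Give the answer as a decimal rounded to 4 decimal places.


Compute individual utilizations (exact fractions):
  Task 1: C/T = 4/12 = 1/3 (approx. 0.3333)
  Task 2: C/T = 2/26 = 1/13 (approx. 0.0769)
  Task 3: C/T = 8/49 (approx. 0.1633)
Total utilization U = 1/3 + 1/13 + 8/49 = 1096/1911
Rounded to 4 decimal places: U = 0.5735
RM (Liu & Layland) bound for 3 tasks = 0.779763; compare with U = 1096/1911 (approx. 0.573522)
U <= bound, so schedulable by RM sufficient condition.

0.5735


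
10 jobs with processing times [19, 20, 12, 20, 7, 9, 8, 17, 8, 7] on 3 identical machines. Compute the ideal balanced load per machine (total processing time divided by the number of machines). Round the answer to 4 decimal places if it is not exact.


Total processing time = 19 + 20 + 12 + 20 + 7 + 9 + 8 + 17 + 8 + 7 = 127
Number of machines = 3
Ideal balanced load = 127 / 3 = 42.3333

42.3333


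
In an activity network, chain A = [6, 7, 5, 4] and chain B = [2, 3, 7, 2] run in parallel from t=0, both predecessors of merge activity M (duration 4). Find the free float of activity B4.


ES(B4) = sum of predecessors on chain B = 12
EF(B4) = ES + duration = 12 + 2 = 14
Successor of B4 is M. ES(M) = max(sum(A), sum(B)) = max(22, 14) = 22
Free float = ES(successor) - EF(current) = 22 - 14 = 8

8


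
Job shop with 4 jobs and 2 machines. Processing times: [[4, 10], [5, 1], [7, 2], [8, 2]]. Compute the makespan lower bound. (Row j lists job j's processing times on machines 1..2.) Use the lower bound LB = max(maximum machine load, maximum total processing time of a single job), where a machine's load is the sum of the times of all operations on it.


Machine loads:
  Machine 1: 4 + 5 + 7 + 8 = 24
  Machine 2: 10 + 1 + 2 + 2 = 15
Max machine load = 24
Job totals:
  Job 1: 14
  Job 2: 6
  Job 3: 9
  Job 4: 10
Max job total = 14
Lower bound = max(24, 14) = 24

24


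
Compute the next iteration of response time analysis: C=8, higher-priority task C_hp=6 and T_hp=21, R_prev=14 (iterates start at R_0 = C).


R_next = C + ceil(R_prev / T_hp) * C_hp
ceil(14 / 21) = ceil(0.6667) = 1
Interference = 1 * 6 = 6
R_next = 8 + 6 = 14
R_next = R_prev, so the iteration has converged (response time = 14).

14


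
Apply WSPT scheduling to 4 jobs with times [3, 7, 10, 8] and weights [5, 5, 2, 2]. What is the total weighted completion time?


Compute p/w ratios and sort ascending (WSPT): [(3, 5), (7, 5), (8, 2), (10, 2)]
Compute weighted completion times:
  Job (p=3,w=5): C=3, w*C=5*3=15
  Job (p=7,w=5): C=10, w*C=5*10=50
  Job (p=8,w=2): C=18, w*C=2*18=36
  Job (p=10,w=2): C=28, w*C=2*28=56
Total weighted completion time = 157

157


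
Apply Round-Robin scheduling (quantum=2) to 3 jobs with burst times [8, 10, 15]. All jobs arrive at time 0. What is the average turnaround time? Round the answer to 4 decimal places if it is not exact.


Time quantum = 2
Execution trace:
  J1 runs 2 units, time = 2
  J2 runs 2 units, time = 4
  J3 runs 2 units, time = 6
  J1 runs 2 units, time = 8
  J2 runs 2 units, time = 10
  J3 runs 2 units, time = 12
  J1 runs 2 units, time = 14
  J2 runs 2 units, time = 16
  J3 runs 2 units, time = 18
  J1 runs 2 units, time = 20
  J2 runs 2 units, time = 22
  J3 runs 2 units, time = 24
  J2 runs 2 units, time = 26
  J3 runs 2 units, time = 28
  J3 runs 2 units, time = 30
  J3 runs 2 units, time = 32
  J3 runs 1 units, time = 33
Finish times: [20, 26, 33]
Average turnaround = 79/3 = 26.3333

26.3333


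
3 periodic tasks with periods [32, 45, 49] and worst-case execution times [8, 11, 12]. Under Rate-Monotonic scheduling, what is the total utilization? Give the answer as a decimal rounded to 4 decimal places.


Compute individual utilizations (exact fractions):
  Task 1: C/T = 8/32 = 1/4 (approx. 0.25)
  Task 2: C/T = 11/45 (approx. 0.2444)
  Task 3: C/T = 12/49 (approx. 0.2449)
Total utilization U = 1/4 + 11/45 + 12/49 = 6521/8820
Rounded to 4 decimal places: U = 0.7393
RM (Liu & Layland) bound for 3 tasks = 0.779763; compare with U = 6521/8820 (approx. 0.739342)
U <= bound, so schedulable by RM sufficient condition.

0.7393


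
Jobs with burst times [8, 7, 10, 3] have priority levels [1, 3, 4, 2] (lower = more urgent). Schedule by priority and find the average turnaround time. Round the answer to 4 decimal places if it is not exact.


Sort by priority (ascending = highest first):
Order: [(1, 8), (2, 3), (3, 7), (4, 10)]
Completion times:
  Priority 1, burst=8, C=8
  Priority 2, burst=3, C=11
  Priority 3, burst=7, C=18
  Priority 4, burst=10, C=28
Average turnaround = 65/4 = 16.25

16.25


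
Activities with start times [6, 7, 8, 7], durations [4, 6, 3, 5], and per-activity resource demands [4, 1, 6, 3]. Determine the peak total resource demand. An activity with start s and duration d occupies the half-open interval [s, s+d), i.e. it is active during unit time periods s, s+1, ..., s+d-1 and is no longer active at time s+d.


Each activity i is active on [start_i, start_i + duration_i).
Compute total resource usage per time slot:
  t=0: active resources = [], total = 0
  t=1: active resources = [], total = 0
  t=2: active resources = [], total = 0
  t=3: active resources = [], total = 0
  t=4: active resources = [], total = 0
  t=5: active resources = [], total = 0
  t=6: active resources = [4], total = 4
  t=7: active resources = [4, 1, 3], total = 8
  t=8: active resources = [4, 1, 6, 3], total = 14
  t=9: active resources = [4, 1, 6, 3], total = 14
  t=10: active resources = [1, 6, 3], total = 10
  t=11: active resources = [1, 3], total = 4
  t=12: active resources = [1], total = 1
Peak resource demand = 14

14


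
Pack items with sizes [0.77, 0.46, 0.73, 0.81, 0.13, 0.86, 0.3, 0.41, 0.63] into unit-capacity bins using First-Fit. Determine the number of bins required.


Place items sequentially using First-Fit:
  Item 0.77 -> new Bin 1
  Item 0.46 -> new Bin 2
  Item 0.73 -> new Bin 3
  Item 0.81 -> new Bin 4
  Item 0.13 -> Bin 1 (now 0.9)
  Item 0.86 -> new Bin 5
  Item 0.3 -> Bin 2 (now 0.76)
  Item 0.41 -> new Bin 6
  Item 0.63 -> new Bin 7
Total bins used = 7

7


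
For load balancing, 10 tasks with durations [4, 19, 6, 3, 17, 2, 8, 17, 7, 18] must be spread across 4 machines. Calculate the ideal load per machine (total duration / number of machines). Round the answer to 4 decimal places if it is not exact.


Total processing time = 4 + 19 + 6 + 3 + 17 + 2 + 8 + 17 + 7 + 18 = 101
Number of machines = 4
Ideal balanced load = 101 / 4 = 25.25

25.25


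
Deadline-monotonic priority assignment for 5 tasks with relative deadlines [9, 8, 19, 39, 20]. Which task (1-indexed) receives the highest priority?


Sort tasks by relative deadline (ascending):
  Task 2: deadline = 8
  Task 1: deadline = 9
  Task 3: deadline = 19
  Task 5: deadline = 20
  Task 4: deadline = 39
Priority order (highest first): [2, 1, 3, 5, 4]
Highest priority task = 2

2


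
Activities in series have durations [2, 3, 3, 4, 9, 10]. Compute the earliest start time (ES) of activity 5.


Activity 5 starts after activities 1 through 4 complete.
Predecessor durations: [2, 3, 3, 4]
ES = 2 + 3 + 3 + 4 = 12

12


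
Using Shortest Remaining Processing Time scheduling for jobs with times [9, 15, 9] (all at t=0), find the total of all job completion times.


Since all jobs arrive at t=0, SRPT equals SPT ordering.
SPT order: [9, 9, 15]
Completion times:
  Job 1: p=9, C=9
  Job 2: p=9, C=18
  Job 3: p=15, C=33
Total completion time = 9 + 18 + 33 = 60

60


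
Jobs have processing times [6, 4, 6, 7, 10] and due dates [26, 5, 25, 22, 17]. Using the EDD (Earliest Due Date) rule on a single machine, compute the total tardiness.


Sort by due date (EDD order): [(4, 5), (10, 17), (7, 22), (6, 25), (6, 26)]
Compute completion times and tardiness:
  Job 1: p=4, d=5, C=4, tardiness=max(0,4-5)=0
  Job 2: p=10, d=17, C=14, tardiness=max(0,14-17)=0
  Job 3: p=7, d=22, C=21, tardiness=max(0,21-22)=0
  Job 4: p=6, d=25, C=27, tardiness=max(0,27-25)=2
  Job 5: p=6, d=26, C=33, tardiness=max(0,33-26)=7
Total tardiness = 9

9


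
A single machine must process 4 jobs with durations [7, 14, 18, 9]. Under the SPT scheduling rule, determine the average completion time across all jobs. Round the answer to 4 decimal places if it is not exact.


Sort jobs by processing time (SPT order): [7, 9, 14, 18]
Compute completion times sequentially:
  Job 1: processing = 7, completes at 7
  Job 2: processing = 9, completes at 16
  Job 3: processing = 14, completes at 30
  Job 4: processing = 18, completes at 48
Sum of completion times = 101
Average completion time = 101/4 = 25.25

25.25


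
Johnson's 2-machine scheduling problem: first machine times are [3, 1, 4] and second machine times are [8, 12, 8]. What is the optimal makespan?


Apply Johnson's rule:
  Group 1 (a <= b): [(2, 1, 12), (1, 3, 8), (3, 4, 8)]
  Group 2 (a > b): []
Optimal job order: [2, 1, 3]
Schedule:
  Job 2: M1 done at 1, M2 done at 13
  Job 1: M1 done at 4, M2 done at 21
  Job 3: M1 done at 8, M2 done at 29
Makespan = 29

29


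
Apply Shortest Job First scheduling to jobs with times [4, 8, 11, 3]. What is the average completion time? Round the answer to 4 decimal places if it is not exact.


SJF order (ascending): [3, 4, 8, 11]
Completion times:
  Job 1: burst=3, C=3
  Job 2: burst=4, C=7
  Job 3: burst=8, C=15
  Job 4: burst=11, C=26
Average completion = 51/4 = 12.75

12.75


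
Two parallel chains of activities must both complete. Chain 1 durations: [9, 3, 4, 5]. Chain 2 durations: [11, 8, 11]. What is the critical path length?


Path A total = 9 + 3 + 4 + 5 = 21
Path B total = 11 + 8 + 11 = 30
Critical path = longest path = max(21, 30) = 30

30


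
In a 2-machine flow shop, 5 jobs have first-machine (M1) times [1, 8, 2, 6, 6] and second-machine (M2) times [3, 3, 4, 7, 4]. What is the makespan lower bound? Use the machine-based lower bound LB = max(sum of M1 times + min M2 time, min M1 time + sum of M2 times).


LB1 = sum(M1 times) + min(M2 times) = 23 + 3 = 26
LB2 = min(M1 times) + sum(M2 times) = 1 + 21 = 22
Lower bound = max(LB1, LB2) = max(26, 22) = 26

26


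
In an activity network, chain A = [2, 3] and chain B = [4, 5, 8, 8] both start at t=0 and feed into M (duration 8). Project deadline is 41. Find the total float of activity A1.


Forward pass: ES(A1) = sum of predecessors on chain A = 0
EF = ES + duration = 0 + 2 = 2
Backward pass: LF(M) = deadline = 41; LS(M) = 41 - 8 = 33
LF(A1) = LS(M) - sum(successors on chain A) = 33 - 3 = 30
LS = LF - duration = 30 - 2 = 28
Total float = LS - ES = 28 - 0 = 28

28


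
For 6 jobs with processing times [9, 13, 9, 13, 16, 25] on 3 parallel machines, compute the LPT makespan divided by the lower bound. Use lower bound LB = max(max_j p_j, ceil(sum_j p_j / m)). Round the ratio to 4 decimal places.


LPT order: [25, 16, 13, 13, 9, 9]
Machine loads after assignment: [34, 25, 26]
LPT makespan = 34
Lower bound = max(max_job, ceil(total/3)) = max(25, 29) = 29
Ratio = 34 / 29 = 1.1724

1.1724


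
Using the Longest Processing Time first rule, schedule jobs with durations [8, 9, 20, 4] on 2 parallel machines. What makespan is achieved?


Sort jobs in decreasing order (LPT): [20, 9, 8, 4]
Assign each job to the least loaded machine:
  Machine 1: jobs [20], load = 20
  Machine 2: jobs [9, 8, 4], load = 21
Makespan = max load = 21

21


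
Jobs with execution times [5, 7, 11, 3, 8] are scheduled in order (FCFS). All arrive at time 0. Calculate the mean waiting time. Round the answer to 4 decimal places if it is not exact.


FCFS order (as given): [5, 7, 11, 3, 8]
Waiting times:
  Job 1: wait = 0
  Job 2: wait = 5
  Job 3: wait = 12
  Job 4: wait = 23
  Job 5: wait = 26
Sum of waiting times = 66
Average waiting time = 66/5 = 13.2

13.2


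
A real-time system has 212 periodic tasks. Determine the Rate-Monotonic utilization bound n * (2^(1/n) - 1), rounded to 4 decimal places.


Compute 2^(1/212) = 1.0032749130
Subtract 1: 1.0032749130 - 1 = 0.0032749130
Multiply by n: 212 * 0.0032749130 = 0.6942815560
Round to 4 dp: 0.6943

0.6943


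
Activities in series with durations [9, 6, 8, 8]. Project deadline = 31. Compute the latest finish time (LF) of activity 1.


LF(activity 1) = deadline - sum of successor durations
Successors: activities 2 through 4 with durations [6, 8, 8]
Sum of successor durations = 22
LF = 31 - 22 = 9

9


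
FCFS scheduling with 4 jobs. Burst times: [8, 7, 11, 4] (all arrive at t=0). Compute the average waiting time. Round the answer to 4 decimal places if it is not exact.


FCFS order (as given): [8, 7, 11, 4]
Waiting times:
  Job 1: wait = 0
  Job 2: wait = 8
  Job 3: wait = 15
  Job 4: wait = 26
Sum of waiting times = 49
Average waiting time = 49/4 = 12.25

12.25


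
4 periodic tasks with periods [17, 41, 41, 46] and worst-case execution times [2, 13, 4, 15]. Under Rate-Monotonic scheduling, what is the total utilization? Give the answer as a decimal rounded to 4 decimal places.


Compute individual utilizations (exact fractions):
  Task 1: C/T = 2/17 (approx. 0.1176)
  Task 2: C/T = 13/41 (approx. 0.3171)
  Task 3: C/T = 4/41 (approx. 0.0976)
  Task 4: C/T = 15/46 (approx. 0.3261)
Total utilization U = 2/17 + 13/41 + 4/41 + 15/46 = 27521/32062
Rounded to 4 decimal places: U = 0.8584
RM (Liu & Layland) bound for 4 tasks = 0.756828; compare with U = 27521/32062 (approx. 0.858368)
bound < U <= 1, so the RM sufficient condition is not met (inconclusive; an exact test such as response-time analysis is needed).

0.8584


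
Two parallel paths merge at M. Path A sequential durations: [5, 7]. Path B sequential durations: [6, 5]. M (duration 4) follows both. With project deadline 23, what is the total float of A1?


Forward pass: ES(A1) = sum of predecessors on chain A = 0
EF = ES + duration = 0 + 5 = 5
Backward pass: LF(M) = deadline = 23; LS(M) = 23 - 4 = 19
LF(A1) = LS(M) - sum(successors on chain A) = 19 - 7 = 12
LS = LF - duration = 12 - 5 = 7
Total float = LS - ES = 7 - 0 = 7

7


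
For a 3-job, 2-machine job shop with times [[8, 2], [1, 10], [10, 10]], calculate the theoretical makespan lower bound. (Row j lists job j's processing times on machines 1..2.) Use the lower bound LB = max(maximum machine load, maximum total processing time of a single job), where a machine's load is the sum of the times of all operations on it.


Machine loads:
  Machine 1: 8 + 1 + 10 = 19
  Machine 2: 2 + 10 + 10 = 22
Max machine load = 22
Job totals:
  Job 1: 10
  Job 2: 11
  Job 3: 20
Max job total = 20
Lower bound = max(22, 20) = 22

22


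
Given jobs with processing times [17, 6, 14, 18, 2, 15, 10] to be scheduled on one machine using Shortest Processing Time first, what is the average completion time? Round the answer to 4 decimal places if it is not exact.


Sort jobs by processing time (SPT order): [2, 6, 10, 14, 15, 17, 18]
Compute completion times sequentially:
  Job 1: processing = 2, completes at 2
  Job 2: processing = 6, completes at 8
  Job 3: processing = 10, completes at 18
  Job 4: processing = 14, completes at 32
  Job 5: processing = 15, completes at 47
  Job 6: processing = 17, completes at 64
  Job 7: processing = 18, completes at 82
Sum of completion times = 253
Average completion time = 253/7 = 36.1429

36.1429


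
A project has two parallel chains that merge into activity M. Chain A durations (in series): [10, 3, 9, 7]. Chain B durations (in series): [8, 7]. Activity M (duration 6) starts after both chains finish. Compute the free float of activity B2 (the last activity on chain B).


ES(B2) = sum of predecessors on chain B = 8
EF(B2) = ES + duration = 8 + 7 = 15
Successor of B2 is M. ES(M) = max(sum(A), sum(B)) = max(29, 15) = 29
Free float = ES(successor) - EF(current) = 29 - 15 = 14

14


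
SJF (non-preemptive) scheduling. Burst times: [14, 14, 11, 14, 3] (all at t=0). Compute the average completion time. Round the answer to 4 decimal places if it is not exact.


SJF order (ascending): [3, 11, 14, 14, 14]
Completion times:
  Job 1: burst=3, C=3
  Job 2: burst=11, C=14
  Job 3: burst=14, C=28
  Job 4: burst=14, C=42
  Job 5: burst=14, C=56
Average completion = 143/5 = 28.6

28.6


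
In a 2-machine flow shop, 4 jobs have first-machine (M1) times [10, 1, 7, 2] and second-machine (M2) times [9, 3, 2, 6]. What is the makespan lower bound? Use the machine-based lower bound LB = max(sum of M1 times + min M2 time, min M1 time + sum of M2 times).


LB1 = sum(M1 times) + min(M2 times) = 20 + 2 = 22
LB2 = min(M1 times) + sum(M2 times) = 1 + 20 = 21
Lower bound = max(LB1, LB2) = max(22, 21) = 22

22


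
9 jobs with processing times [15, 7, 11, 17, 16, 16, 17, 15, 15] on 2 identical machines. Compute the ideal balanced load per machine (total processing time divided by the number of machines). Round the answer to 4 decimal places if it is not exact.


Total processing time = 15 + 7 + 11 + 17 + 16 + 16 + 17 + 15 + 15 = 129
Number of machines = 2
Ideal balanced load = 129 / 2 = 64.5

64.5


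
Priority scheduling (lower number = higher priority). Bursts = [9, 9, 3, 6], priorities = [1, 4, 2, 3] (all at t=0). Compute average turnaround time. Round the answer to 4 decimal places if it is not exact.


Sort by priority (ascending = highest first):
Order: [(1, 9), (2, 3), (3, 6), (4, 9)]
Completion times:
  Priority 1, burst=9, C=9
  Priority 2, burst=3, C=12
  Priority 3, burst=6, C=18
  Priority 4, burst=9, C=27
Average turnaround = 66/4 = 16.5

16.5


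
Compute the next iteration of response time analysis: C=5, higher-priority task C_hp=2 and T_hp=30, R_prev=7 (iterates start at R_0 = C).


R_next = C + ceil(R_prev / T_hp) * C_hp
ceil(7 / 30) = ceil(0.2333) = 1
Interference = 1 * 2 = 2
R_next = 5 + 2 = 7
R_next = R_prev, so the iteration has converged (response time = 7).

7


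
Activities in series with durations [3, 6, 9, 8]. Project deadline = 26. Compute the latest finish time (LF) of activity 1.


LF(activity 1) = deadline - sum of successor durations
Successors: activities 2 through 4 with durations [6, 9, 8]
Sum of successor durations = 23
LF = 26 - 23 = 3

3


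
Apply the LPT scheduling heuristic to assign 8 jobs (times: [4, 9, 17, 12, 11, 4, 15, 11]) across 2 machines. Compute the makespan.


Sort jobs in decreasing order (LPT): [17, 15, 12, 11, 11, 9, 4, 4]
Assign each job to the least loaded machine:
  Machine 1: jobs [17, 11, 9, 4], load = 41
  Machine 2: jobs [15, 12, 11, 4], load = 42
Makespan = max load = 42

42


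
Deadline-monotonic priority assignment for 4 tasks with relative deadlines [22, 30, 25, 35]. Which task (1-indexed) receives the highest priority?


Sort tasks by relative deadline (ascending):
  Task 1: deadline = 22
  Task 3: deadline = 25
  Task 2: deadline = 30
  Task 4: deadline = 35
Priority order (highest first): [1, 3, 2, 4]
Highest priority task = 1

1


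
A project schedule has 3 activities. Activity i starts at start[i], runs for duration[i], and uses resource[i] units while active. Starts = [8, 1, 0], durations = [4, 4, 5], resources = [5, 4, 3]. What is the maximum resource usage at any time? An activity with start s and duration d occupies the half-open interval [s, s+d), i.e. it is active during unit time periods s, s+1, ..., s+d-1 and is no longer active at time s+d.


Each activity i is active on [start_i, start_i + duration_i).
Compute total resource usage per time slot:
  t=0: active resources = [3], total = 3
  t=1: active resources = [4, 3], total = 7
  t=2: active resources = [4, 3], total = 7
  t=3: active resources = [4, 3], total = 7
  t=4: active resources = [4, 3], total = 7
  t=5: active resources = [], total = 0
  t=6: active resources = [], total = 0
  t=7: active resources = [], total = 0
  t=8: active resources = [5], total = 5
  t=9: active resources = [5], total = 5
  t=10: active resources = [5], total = 5
  t=11: active resources = [5], total = 5
Peak resource demand = 7

7


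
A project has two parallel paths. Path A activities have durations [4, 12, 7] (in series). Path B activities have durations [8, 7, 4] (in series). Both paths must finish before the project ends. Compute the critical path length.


Path A total = 4 + 12 + 7 = 23
Path B total = 8 + 7 + 4 = 19
Critical path = longest path = max(23, 19) = 23

23


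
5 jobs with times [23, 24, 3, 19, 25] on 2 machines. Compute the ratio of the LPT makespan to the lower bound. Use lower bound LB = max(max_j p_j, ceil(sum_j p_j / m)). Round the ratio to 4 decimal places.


LPT order: [25, 24, 23, 19, 3]
Machine loads after assignment: [47, 47]
LPT makespan = 47
Lower bound = max(max_job, ceil(total/2)) = max(25, 47) = 47
Ratio = 47 / 47 = 1.0

1.0


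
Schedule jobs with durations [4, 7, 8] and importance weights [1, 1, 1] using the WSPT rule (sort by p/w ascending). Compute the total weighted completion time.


Compute p/w ratios and sort ascending (WSPT): [(4, 1), (7, 1), (8, 1)]
Compute weighted completion times:
  Job (p=4,w=1): C=4, w*C=1*4=4
  Job (p=7,w=1): C=11, w*C=1*11=11
  Job (p=8,w=1): C=19, w*C=1*19=19
Total weighted completion time = 34

34


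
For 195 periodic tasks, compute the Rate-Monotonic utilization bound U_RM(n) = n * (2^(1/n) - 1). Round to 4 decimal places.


Compute 2^(1/195) = 1.0035609260
Subtract 1: 1.0035609260 - 1 = 0.0035609260
Multiply by n: 195 * 0.0035609260 = 0.6943805700
Round to 4 dp: 0.6944

0.6944


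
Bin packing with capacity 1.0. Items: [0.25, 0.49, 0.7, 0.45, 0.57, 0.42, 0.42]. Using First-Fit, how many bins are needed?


Place items sequentially using First-Fit:
  Item 0.25 -> new Bin 1
  Item 0.49 -> Bin 1 (now 0.74)
  Item 0.7 -> new Bin 2
  Item 0.45 -> new Bin 3
  Item 0.57 -> new Bin 4
  Item 0.42 -> Bin 3 (now 0.87)
  Item 0.42 -> Bin 4 (now 0.99)
Total bins used = 4

4


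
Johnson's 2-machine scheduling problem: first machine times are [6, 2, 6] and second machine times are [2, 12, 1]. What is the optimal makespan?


Apply Johnson's rule:
  Group 1 (a <= b): [(2, 2, 12)]
  Group 2 (a > b): [(1, 6, 2), (3, 6, 1)]
Optimal job order: [2, 1, 3]
Schedule:
  Job 2: M1 done at 2, M2 done at 14
  Job 1: M1 done at 8, M2 done at 16
  Job 3: M1 done at 14, M2 done at 17
Makespan = 17

17


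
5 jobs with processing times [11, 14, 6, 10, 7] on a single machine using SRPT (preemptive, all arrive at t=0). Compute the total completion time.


Since all jobs arrive at t=0, SRPT equals SPT ordering.
SPT order: [6, 7, 10, 11, 14]
Completion times:
  Job 1: p=6, C=6
  Job 2: p=7, C=13
  Job 3: p=10, C=23
  Job 4: p=11, C=34
  Job 5: p=14, C=48
Total completion time = 6 + 13 + 23 + 34 + 48 = 124

124
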